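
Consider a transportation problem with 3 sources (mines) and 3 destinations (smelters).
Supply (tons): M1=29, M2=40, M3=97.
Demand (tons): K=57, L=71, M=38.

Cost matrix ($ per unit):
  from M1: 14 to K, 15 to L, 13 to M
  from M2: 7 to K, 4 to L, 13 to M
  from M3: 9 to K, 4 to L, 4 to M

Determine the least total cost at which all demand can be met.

One minimum-cost allocation:
  M1 to K: 29 tons
  M2 to K: 28 tons
  M2 to L: 12 tons
  M3 to L: 59 tons
  M3 to M: 38 tons
Total cost = $1038.
(Supply check: M1 ships 29; M2 ships 40; M3 ships 97.)

1038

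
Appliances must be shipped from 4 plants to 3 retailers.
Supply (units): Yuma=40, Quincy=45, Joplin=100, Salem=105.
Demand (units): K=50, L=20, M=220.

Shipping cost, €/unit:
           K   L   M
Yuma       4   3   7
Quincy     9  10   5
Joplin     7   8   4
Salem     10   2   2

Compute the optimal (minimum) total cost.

A cheapest plan:
  Yuma to K: 40 × €4 = €160
  Quincy to M: 45 × €5 = €225
  Joplin to K: 10 × €7 = €70
  Joplin to M: 90 × €4 = €360
  Salem to L: 20 × €2 = €40
  Salem to M: 85 × €2 = €170
Total = 160 + 225 + 70 + 360 + 40 + 170 = €1025.
(Supply check: Yuma ships 40; Quincy ships 45; Joplin ships 100; Salem ships 105.)

1025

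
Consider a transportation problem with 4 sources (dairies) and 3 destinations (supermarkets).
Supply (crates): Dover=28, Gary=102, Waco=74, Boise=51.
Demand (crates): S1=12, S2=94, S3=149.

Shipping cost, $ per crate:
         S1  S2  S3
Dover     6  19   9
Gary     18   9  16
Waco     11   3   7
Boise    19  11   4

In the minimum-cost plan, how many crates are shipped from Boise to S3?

51

Solving gives:
  Dover–S1: 12 × $6 = $72
  Dover–S3: 16 × $9 = $144
  Gary–S2: 94 × $9 = $846
  Gary–S3: 8 × $16 = $128
  Waco–S3: 74 × $7 = $518
  Boise–S3: 51 × $4 = $204
Total cost = $1912.
So Boise→S3 carries 51 crates.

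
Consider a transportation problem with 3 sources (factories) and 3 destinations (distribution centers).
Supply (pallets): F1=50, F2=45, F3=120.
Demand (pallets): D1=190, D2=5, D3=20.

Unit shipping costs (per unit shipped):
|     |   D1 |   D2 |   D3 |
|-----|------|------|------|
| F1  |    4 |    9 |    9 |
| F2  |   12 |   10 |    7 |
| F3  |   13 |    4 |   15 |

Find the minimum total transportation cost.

An optimal shipping plan:
  F1->D1: 50 × 4 = 200
  F2->D1: 25 × 12 = 300
  F2->D3: 20 × 7 = 140
  F3->D1: 115 × 13 = 1495
  F3->D2: 5 × 4 = 20
Total = 200 + 300 + 140 + 1495 + 20 = 2155.
(Supply check: F1 ships 50; F2 ships 45; F3 ships 120.)

2155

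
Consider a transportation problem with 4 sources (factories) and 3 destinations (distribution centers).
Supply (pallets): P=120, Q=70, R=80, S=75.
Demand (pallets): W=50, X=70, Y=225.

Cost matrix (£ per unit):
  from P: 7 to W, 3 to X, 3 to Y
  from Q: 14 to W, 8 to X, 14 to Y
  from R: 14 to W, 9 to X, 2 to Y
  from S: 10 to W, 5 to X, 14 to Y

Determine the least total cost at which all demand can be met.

Optimal allocation:
  P->Y: 120 × £3 = £360
  Q->X: 45 × £8 = £360
  Q->Y: 25 × £14 = £350
  R->Y: 80 × £2 = £160
  S->W: 50 × £10 = £500
  S->X: 25 × £5 = £125
Total = 360 + 360 + 350 + 160 + 500 + 125 = £1855.
(Supply check: P ships 120; Q ships 70; R ships 80; S ships 75.)

1855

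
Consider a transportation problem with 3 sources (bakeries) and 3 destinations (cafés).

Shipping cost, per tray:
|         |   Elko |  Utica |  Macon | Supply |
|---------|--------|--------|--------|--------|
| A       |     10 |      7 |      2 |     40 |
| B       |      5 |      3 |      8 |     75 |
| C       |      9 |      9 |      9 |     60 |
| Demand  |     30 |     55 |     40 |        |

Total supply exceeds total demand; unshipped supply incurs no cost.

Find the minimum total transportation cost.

A cheapest plan:
  A→Macon: 40 × 2 = 80
  B→Elko: 20 × 5 = 100
  B→Utica: 55 × 3 = 165
  C→Elko: 10 × 9 = 90
Total = 80 + 100 + 165 + 90 = 435.

435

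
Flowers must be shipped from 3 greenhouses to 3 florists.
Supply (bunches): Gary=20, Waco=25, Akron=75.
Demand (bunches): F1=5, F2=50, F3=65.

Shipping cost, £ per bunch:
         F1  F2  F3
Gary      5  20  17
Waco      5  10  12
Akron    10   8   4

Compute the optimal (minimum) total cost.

915

One minimum-cost allocation:
  Gary to F1: 5 × £5 = £25
  Gary to F2: 15 × £20 = £300
  Waco to F2: 25 × £10 = £250
  Akron to F2: 10 × £8 = £80
  Akron to F3: 65 × £4 = £260
Total = 25 + 300 + 250 + 80 + 260 = £915.
(Supply check: Gary ships 20; Waco ships 25; Akron ships 75.)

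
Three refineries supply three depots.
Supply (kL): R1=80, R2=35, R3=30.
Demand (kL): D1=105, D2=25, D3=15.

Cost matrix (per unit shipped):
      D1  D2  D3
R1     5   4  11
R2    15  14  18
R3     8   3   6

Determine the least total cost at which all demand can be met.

1050

A cheapest plan:
  R1→D1: 70 × 5 = 350
  R1→D2: 10 × 4 = 40
  R2→D1: 35 × 15 = 525
  R3→D2: 15 × 3 = 45
  R3→D3: 15 × 6 = 90
Total = 350 + 40 + 525 + 45 + 90 = 1050.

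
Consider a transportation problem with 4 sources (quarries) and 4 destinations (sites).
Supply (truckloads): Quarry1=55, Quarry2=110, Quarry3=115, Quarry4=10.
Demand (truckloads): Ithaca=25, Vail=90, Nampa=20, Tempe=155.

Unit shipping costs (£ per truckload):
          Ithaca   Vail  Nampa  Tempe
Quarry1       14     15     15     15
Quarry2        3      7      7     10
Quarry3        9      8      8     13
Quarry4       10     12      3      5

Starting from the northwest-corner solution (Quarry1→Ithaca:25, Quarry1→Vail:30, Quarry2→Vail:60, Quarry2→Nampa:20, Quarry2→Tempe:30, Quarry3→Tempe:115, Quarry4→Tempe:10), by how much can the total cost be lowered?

460

Current plan cost = 25·14 + 30·15 + 60·7 + 20·7 + 30·10 + 115·13 + 10·5 = £3205.
Optimal plan:
  Quarry1->Tempe: 55 × £15 = £825
  Quarry2->Ithaca: 25 × £3 = £75
  Quarry2->Tempe: 85 × £10 = £850
  Quarry3->Vail: 90 × £8 = £720
  Quarry3->Nampa: 20 × £8 = £160
  Quarry3->Tempe: 5 × £13 = £65
  Quarry4->Tempe: 10 × £5 = £50
Optimal cost = £2745.
Saving = 3205 − 2745 = £460.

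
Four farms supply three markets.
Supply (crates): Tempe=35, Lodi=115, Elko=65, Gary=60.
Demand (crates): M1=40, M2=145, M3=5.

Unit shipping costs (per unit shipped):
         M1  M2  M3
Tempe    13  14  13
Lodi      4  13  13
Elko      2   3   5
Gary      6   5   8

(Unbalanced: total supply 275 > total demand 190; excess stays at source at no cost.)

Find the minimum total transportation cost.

One minimum-cost allocation:
  Tempe->M3: 5 crates
  Lodi->M1: 40 crates
  Lodi->M2: 20 crates
  Elko->M2: 65 crates
  Gary->M2: 60 crates
Total cost = 980.
(Supply check: Tempe ships 5; Lodi ships 60; Elko ships 65; Gary ships 60.)

980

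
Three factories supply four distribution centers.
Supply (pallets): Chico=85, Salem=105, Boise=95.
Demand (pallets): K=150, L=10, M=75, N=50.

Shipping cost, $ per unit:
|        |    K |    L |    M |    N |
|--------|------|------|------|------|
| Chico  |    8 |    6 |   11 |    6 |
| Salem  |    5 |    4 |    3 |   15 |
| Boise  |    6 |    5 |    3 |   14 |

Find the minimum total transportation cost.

1430

One minimum-cost allocation:
  Chico–K: 25 pallets
  Chico–L: 10 pallets
  Chico–N: 50 pallets
  Salem–K: 105 pallets
  Boise–K: 20 pallets
  Boise–M: 75 pallets
Total cost = $1430.
(Supply check: Chico ships 85; Salem ships 105; Boise ships 95.)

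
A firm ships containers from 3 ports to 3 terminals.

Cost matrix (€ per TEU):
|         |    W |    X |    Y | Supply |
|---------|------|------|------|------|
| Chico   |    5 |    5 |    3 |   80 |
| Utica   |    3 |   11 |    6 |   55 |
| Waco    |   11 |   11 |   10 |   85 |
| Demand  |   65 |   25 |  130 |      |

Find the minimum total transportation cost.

1290

Optimal allocation:
  Chico to Y: 80 × €3 = €240
  Utica to W: 55 × €3 = €165
  Waco to W: 10 × €11 = €110
  Waco to X: 25 × €11 = €275
  Waco to Y: 50 × €10 = €500
Total = 240 + 165 + 110 + 275 + 500 = €1290.
(Supply check: Chico ships 80; Utica ships 55; Waco ships 85.)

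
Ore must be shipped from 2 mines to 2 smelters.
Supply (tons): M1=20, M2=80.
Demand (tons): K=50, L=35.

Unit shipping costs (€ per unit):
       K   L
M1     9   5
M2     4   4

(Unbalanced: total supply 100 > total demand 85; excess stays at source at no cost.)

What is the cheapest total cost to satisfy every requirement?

A cheapest plan:
  M1–L: 5 tons
  M2–K: 50 tons
  M2–L: 30 tons
Total cost = €345.

345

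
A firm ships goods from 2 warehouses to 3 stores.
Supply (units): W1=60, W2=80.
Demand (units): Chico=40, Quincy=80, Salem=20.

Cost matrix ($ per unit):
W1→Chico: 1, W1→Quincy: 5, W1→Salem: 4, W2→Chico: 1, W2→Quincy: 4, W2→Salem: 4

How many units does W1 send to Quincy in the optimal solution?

0

The minimum-cost plan:
  W1 to Chico: 40 × $1 = $40
  W1 to Salem: 20 × $4 = $80
  W2 to Quincy: 80 × $4 = $320
Total cost = $440.
The route W1→Quincy is not used.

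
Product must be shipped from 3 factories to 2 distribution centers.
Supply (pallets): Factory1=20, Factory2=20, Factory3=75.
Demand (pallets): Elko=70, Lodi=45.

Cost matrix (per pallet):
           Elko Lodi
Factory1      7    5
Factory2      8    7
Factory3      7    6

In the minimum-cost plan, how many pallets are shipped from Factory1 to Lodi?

20

Solving gives:
  Factory1 to Lodi: 20 × 5 = 100
  Factory2 to Elko: 20 × 8 = 160
  Factory3 to Elko: 50 × 7 = 350
  Factory3 to Lodi: 25 × 6 = 150
Total cost = 760.
So Factory1→Lodi carries 20 pallets.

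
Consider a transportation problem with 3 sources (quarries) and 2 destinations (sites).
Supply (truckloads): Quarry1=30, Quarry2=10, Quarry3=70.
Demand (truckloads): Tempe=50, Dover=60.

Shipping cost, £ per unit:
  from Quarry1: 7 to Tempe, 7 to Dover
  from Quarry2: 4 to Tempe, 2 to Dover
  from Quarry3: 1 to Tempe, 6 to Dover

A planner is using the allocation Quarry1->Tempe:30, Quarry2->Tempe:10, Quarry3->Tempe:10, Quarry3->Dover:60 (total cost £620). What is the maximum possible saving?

220

Current plan cost = 30·7 + 10·4 + 10·1 + 60·6 = £620.
Optimal plan:
  Quarry1→Dover: 30 × £7 = £210
  Quarry2→Dover: 10 × £2 = £20
  Quarry3→Tempe: 50 × £1 = £50
  Quarry3→Dover: 20 × £6 = £120
Optimal cost = £400.
Saving = 620 − 400 = £220.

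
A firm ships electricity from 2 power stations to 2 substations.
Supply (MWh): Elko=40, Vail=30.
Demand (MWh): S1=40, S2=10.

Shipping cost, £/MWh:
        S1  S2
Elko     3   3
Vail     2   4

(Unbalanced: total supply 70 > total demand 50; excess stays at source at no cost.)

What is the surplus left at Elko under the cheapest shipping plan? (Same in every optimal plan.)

An optimal plan:
  Elko to S1: 10 × £3 = £30
  Elko to S2: 10 × £3 = £30
  Vail to S1: 30 × £2 = £60
Total cost = £120.
Elko ships 20 of its 40, leaving 20.

20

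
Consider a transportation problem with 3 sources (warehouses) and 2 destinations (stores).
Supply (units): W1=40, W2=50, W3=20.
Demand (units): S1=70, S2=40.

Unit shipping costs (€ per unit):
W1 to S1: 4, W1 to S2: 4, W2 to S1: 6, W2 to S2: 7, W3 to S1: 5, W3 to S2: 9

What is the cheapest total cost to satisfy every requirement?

560

An optimal shipping plan:
  W1→S2: 40 × €4 = €160
  W2→S1: 50 × €6 = €300
  W3→S1: 20 × €5 = €100
Total = 160 + 300 + 100 = €560.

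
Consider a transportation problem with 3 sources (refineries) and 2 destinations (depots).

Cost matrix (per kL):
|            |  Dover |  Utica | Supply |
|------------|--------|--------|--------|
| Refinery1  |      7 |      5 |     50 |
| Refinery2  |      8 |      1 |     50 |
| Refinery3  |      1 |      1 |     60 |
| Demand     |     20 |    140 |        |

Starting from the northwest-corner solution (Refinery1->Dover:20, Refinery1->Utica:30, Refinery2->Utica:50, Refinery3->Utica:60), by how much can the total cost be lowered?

Current plan cost = 20·7 + 30·5 + 50·1 + 60·1 = 400.
Optimal plan:
  Refinery1→Utica: 50 × 5 = 250
  Refinery2→Utica: 50 × 1 = 50
  Refinery3→Dover: 20 × 1 = 20
  Refinery3→Utica: 40 × 1 = 40
Optimal cost = 360.
Saving = 400 − 360 = 40.

40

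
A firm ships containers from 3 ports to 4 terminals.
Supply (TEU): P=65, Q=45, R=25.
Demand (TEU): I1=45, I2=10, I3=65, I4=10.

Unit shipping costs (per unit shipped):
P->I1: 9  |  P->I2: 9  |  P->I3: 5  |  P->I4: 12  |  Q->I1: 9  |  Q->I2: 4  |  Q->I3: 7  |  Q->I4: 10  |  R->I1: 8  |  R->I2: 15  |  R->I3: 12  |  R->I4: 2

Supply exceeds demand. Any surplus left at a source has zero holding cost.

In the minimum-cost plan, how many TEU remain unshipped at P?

An optimal plan:
  P–I3: 65 TEU
  Q–I1: 30 TEU
  Q–I2: 10 TEU
  R–I1: 15 TEU
  R–I4: 10 TEU
Total cost = 775.
P ships 65 of its 65, leaving 0.

0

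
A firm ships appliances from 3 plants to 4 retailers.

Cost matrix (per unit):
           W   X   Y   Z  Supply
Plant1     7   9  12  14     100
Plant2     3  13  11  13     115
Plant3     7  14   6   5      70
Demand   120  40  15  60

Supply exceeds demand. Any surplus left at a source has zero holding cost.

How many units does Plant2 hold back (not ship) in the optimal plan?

0

An optimal plan:
  Plant1->W: 5 × 7 = 35
  Plant1->X: 40 × 9 = 360
  Plant1->Y: 5 × 12 = 60
  Plant2->W: 115 × 3 = 345
  Plant3->Y: 10 × 6 = 60
  Plant3->Z: 60 × 5 = 300
Total cost = 1160.
Plant2 ships 115 of its 115, leaving 0.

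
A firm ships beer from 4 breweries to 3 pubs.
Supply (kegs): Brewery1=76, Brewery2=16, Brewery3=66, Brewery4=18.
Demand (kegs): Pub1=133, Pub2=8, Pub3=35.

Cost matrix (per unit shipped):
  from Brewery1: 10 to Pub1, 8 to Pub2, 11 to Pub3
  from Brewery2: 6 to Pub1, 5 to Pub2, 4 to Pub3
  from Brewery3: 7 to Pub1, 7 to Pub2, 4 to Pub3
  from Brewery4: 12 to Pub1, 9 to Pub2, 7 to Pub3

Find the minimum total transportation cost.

1377

Optimal allocation:
  Brewery1 to Pub1: 68 kegs
  Brewery1 to Pub2: 8 kegs
  Brewery2 to Pub1: 16 kegs
  Brewery3 to Pub1: 49 kegs
  Brewery3 to Pub3: 17 kegs
  Brewery4 to Pub3: 18 kegs
Total cost = 1377.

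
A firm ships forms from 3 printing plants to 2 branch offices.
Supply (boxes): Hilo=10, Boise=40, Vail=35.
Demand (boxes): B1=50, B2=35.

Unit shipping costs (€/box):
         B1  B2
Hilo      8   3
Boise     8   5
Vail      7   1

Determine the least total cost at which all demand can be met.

435

A cheapest plan:
  Hilo–B1: 10 × €8 = €80
  Boise–B1: 40 × €8 = €320
  Vail–B2: 35 × €1 = €35
Total = 80 + 320 + 35 = €435.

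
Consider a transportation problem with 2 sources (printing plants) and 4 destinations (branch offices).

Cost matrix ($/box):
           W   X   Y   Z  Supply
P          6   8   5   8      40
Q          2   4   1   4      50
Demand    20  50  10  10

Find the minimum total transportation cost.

450

A cheapest plan:
  P→W: 20 × $6 = $120
  P→Y: 10 × $5 = $50
  P→Z: 10 × $8 = $80
  Q→X: 50 × $4 = $200
Total = 120 + 50 + 80 + 200 = $450.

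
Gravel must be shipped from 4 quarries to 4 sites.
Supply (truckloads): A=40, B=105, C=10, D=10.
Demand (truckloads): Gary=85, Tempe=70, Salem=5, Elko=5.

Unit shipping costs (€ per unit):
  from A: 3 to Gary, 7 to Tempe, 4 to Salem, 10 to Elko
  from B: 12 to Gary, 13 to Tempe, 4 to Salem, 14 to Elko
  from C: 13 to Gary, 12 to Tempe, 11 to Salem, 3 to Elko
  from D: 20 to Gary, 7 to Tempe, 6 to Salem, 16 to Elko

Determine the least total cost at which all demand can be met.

1540

Optimal allocation:
  A–Gary: 40 × €3 = €120
  B–Gary: 45 × €12 = €540
  B–Tempe: 55 × €13 = €715
  B–Salem: 5 × €4 = €20
  C–Tempe: 5 × €12 = €60
  C–Elko: 5 × €3 = €15
  D–Tempe: 10 × €7 = €70
Total = 120 + 540 + 715 + 20 + 60 + 15 + 70 = €1540.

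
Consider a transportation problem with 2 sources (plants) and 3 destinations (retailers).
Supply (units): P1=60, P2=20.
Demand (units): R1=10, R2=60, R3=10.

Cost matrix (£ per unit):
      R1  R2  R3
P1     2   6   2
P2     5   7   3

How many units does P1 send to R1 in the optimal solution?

10

The minimum-cost plan:
  P1–R1: 10 units
  P1–R2: 40 units
  P1–R3: 10 units
  P2–R2: 20 units
Total cost = £420.
So P1→R1 carries 10 units.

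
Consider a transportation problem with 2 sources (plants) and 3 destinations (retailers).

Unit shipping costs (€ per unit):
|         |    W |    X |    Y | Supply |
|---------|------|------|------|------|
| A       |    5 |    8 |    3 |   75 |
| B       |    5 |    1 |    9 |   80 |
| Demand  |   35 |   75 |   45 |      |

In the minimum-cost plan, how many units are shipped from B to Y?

0

The minimum-cost plan:
  A→W: 30 × €5 = €150
  A→Y: 45 × €3 = €135
  B→W: 5 × €5 = €25
  B→X: 75 × €1 = €75
Total cost = €385.
The route B→Y is not used.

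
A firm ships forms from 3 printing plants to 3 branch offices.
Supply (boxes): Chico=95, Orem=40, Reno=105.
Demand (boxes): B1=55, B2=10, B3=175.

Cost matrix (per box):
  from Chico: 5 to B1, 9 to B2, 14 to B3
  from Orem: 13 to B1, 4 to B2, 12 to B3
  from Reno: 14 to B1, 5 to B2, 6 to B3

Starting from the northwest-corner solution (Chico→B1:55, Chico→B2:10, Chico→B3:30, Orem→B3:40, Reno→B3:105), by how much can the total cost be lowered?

Current plan cost = 55·5 + 10·9 + 30·14 + 40·12 + 105·6 = 1895.
Optimal plan:
  Chico to B1: 55 boxes
  Chico to B3: 40 boxes
  Orem to B2: 10 boxes
  Orem to B3: 30 boxes
  Reno to B3: 105 boxes
Optimal cost = 1865.
Saving = 1895 − 1865 = 30.

30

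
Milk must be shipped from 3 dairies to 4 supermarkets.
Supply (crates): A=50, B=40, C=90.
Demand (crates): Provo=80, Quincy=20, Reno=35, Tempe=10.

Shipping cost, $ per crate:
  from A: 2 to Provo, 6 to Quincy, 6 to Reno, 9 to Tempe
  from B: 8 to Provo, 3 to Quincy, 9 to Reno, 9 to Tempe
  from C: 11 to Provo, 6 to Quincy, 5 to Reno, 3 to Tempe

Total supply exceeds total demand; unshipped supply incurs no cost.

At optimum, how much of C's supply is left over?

An optimal plan:
  A→Provo: 50 × $2 = $100
  B→Provo: 30 × $8 = $240
  B→Quincy: 10 × $3 = $30
  C→Quincy: 10 × $6 = $60
  C→Reno: 35 × $5 = $175
  C→Tempe: 10 × $3 = $30
Total cost = $635.
C ships 55 of its 90, leaving 35.

35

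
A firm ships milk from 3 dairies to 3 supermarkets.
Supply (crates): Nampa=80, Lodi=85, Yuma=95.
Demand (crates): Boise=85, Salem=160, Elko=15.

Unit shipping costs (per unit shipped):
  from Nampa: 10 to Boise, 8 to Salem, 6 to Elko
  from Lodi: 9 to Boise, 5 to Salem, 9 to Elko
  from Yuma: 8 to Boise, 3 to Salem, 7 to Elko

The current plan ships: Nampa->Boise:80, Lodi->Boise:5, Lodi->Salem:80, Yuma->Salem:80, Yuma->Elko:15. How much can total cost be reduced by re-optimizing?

Current plan cost = 80·10 + 5·9 + 80·5 + 80·3 + 15·7 = 1590.
Optimal plan:
  Nampa–Boise: 65 × 10 = 650
  Nampa–Elko: 15 × 6 = 90
  Lodi–Boise: 20 × 9 = 180
  Lodi–Salem: 65 × 5 = 325
  Yuma–Salem: 95 × 3 = 285
Optimal cost = 1530.
Saving = 1590 − 1530 = 60.

60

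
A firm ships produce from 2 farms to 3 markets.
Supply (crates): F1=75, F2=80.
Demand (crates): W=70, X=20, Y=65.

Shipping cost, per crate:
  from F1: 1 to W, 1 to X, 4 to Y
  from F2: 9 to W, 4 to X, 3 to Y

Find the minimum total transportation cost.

330

An optimal shipping plan:
  F1→W: 70 × 1 = 70
  F1→X: 5 × 1 = 5
  F2→X: 15 × 4 = 60
  F2→Y: 65 × 3 = 195
Total = 70 + 5 + 60 + 195 = 330.
(Supply check: F1 ships 75; F2 ships 80.)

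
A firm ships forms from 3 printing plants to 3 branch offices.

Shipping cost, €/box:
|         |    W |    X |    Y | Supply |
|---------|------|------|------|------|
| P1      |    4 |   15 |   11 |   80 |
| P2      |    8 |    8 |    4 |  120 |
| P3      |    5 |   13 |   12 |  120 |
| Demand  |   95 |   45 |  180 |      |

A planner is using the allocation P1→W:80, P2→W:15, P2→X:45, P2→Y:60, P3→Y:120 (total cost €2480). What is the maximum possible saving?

Current plan cost = 80·4 + 15·8 + 45·8 + 60·4 + 120·12 = €2480.
Optimal plan:
  P1–W: 20 × €4 = €80
  P1–Y: 60 × €11 = €660
  P2–Y: 120 × €4 = €480
  P3–W: 75 × €5 = €375
  P3–X: 45 × €13 = €585
Optimal cost = €2180.
Saving = 2480 − 2180 = €300.

300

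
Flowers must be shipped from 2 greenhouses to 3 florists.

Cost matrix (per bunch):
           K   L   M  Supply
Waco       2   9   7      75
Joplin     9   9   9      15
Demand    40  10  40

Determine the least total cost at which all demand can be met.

Optimal allocation:
  Waco->K: 40 × 2 = 80
  Waco->M: 35 × 7 = 245
  Joplin->L: 10 × 9 = 90
  Joplin->M: 5 × 9 = 45
Total = 80 + 245 + 90 + 45 = 460.
(Supply check: Waco ships 75; Joplin ships 15.)

460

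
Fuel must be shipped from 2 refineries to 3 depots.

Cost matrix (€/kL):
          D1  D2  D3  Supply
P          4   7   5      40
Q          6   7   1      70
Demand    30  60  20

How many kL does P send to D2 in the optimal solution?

Solving gives:
  P->D1: 30 kL
  P->D2: 10 kL
  Q->D2: 50 kL
  Q->D3: 20 kL
Total cost = €560.
So P→D2 carries 10 kL.

10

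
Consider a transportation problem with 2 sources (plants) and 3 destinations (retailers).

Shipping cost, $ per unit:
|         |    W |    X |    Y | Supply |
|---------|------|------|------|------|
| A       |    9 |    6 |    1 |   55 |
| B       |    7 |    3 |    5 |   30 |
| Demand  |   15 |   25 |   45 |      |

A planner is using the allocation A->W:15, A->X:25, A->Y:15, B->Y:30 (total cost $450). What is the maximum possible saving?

Current plan cost = 15·9 + 25·6 + 15·1 + 30·5 = $450.
Optimal plan:
  A→W: 10 × $9 = $90
  A→Y: 45 × $1 = $45
  B→W: 5 × $7 = $35
  B→X: 25 × $3 = $75
Optimal cost = $245.
Saving = 450 − 245 = $205.

205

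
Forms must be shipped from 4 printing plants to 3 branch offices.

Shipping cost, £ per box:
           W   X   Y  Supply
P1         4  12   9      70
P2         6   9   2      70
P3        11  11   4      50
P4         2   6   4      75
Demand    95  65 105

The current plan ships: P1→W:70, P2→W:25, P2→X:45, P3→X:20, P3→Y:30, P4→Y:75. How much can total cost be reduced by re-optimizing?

Current plan cost = 70·4 + 25·6 + 45·9 + 20·11 + 30·4 + 75·4 = £1475.
Optimal plan:
  P1→W: 70 × £4 = £280
  P2→X: 15 × £9 = £135
  P2→Y: 55 × £2 = £110
  P3→Y: 50 × £4 = £200
  P4→W: 25 × £2 = £50
  P4→X: 50 × £6 = £300
Optimal cost = £1075.
Saving = 1475 − 1075 = £400.

400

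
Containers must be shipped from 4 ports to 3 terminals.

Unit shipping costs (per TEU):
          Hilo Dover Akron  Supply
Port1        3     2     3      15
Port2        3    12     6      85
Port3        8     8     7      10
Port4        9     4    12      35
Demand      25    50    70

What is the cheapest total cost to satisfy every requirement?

675

One minimum-cost allocation:
  Port1→Dover: 15 × 2 = 30
  Port2→Hilo: 25 × 3 = 75
  Port2→Akron: 60 × 6 = 360
  Port3→Akron: 10 × 7 = 70
  Port4→Dover: 35 × 4 = 140
Total = 30 + 75 + 360 + 70 + 140 = 675.
(Supply check: Port1 ships 15; Port2 ships 85; Port3 ships 10; Port4 ships 35.)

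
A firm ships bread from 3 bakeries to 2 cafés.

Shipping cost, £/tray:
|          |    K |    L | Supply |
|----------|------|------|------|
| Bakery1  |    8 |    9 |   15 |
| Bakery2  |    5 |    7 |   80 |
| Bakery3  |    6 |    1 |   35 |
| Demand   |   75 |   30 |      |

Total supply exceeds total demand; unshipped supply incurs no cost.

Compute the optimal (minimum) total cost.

405

An optimal shipping plan:
  Bakery2–K: 75 trays
  Bakery3–L: 30 trays
Total cost = £405.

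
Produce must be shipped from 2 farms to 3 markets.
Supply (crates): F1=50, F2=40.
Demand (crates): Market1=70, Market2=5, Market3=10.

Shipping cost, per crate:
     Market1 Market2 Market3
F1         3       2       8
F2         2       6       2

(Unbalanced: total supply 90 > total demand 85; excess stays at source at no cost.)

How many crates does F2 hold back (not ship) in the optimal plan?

Minimum-cost shipments:
  F1->Market1: 40 × 3 = 120
  F1->Market2: 5 × 2 = 10
  F2->Market1: 30 × 2 = 60
  F2->Market3: 10 × 2 = 20
Total cost = 210.
F2 ships 40 of its 40, leaving 0.

0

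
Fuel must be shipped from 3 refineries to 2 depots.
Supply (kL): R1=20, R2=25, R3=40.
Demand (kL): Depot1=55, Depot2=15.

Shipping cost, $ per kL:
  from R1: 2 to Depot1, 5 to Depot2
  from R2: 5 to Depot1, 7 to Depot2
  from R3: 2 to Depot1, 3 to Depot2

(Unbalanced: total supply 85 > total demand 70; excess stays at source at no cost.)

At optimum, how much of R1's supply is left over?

An optimal plan:
  R1→Depot1: 20 × $2 = $40
  R2→Depot1: 10 × $5 = $50
  R3→Depot1: 25 × $2 = $50
  R3→Depot2: 15 × $3 = $45
Total cost = $185.
R1 ships 20 of its 20, leaving 0.

0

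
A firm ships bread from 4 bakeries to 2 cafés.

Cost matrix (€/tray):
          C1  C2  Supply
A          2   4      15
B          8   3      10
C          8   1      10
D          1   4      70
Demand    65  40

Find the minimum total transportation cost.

185

Optimal allocation:
  A->C2: 15 × €4 = €60
  B->C2: 10 × €3 = €30
  C->C2: 10 × €1 = €10
  D->C1: 65 × €1 = €65
  D->C2: 5 × €4 = €20
Total = 60 + 30 + 10 + 65 + 20 = €185.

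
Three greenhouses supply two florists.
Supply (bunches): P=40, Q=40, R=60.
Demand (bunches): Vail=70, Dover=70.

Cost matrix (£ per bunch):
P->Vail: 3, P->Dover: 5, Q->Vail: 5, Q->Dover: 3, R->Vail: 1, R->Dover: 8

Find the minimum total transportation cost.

A cheapest plan:
  P–Vail: 10 bunches
  P–Dover: 30 bunches
  Q–Dover: 40 bunches
  R–Vail: 60 bunches
Total cost = £360.

360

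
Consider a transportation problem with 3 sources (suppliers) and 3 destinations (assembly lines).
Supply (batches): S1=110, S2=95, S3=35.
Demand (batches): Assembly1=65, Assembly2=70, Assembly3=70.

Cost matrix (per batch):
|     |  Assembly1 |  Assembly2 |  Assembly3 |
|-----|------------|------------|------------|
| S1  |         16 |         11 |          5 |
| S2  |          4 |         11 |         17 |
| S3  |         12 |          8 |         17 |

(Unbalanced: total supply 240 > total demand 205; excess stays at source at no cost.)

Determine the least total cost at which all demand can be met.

1275

One minimum-cost allocation:
  S1–Assembly2: 35 × 11 = 385
  S1–Assembly3: 70 × 5 = 350
  S2–Assembly1: 65 × 4 = 260
  S3–Assembly2: 35 × 8 = 280
Total = 385 + 350 + 260 + 280 = 1275.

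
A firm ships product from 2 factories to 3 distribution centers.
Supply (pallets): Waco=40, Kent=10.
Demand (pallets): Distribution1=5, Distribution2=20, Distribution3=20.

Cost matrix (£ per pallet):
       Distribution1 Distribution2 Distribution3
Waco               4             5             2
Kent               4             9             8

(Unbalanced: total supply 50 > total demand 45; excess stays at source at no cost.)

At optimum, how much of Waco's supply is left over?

An optimal plan:
  Waco to Distribution2: 20 × £5 = £100
  Waco to Distribution3: 20 × £2 = £40
  Kent to Distribution1: 5 × £4 = £20
Total cost = £160.
Waco ships 40 of its 40, leaving 0.

0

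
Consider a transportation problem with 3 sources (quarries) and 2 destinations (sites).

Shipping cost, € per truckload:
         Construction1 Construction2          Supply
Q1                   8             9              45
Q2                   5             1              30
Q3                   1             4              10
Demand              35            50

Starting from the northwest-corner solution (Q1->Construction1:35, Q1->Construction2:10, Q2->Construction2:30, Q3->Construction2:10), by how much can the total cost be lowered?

Current plan cost = 35·8 + 10·9 + 30·1 + 10·4 = €440.
Optimal plan:
  Q1→Construction1: 25 truckloads
  Q1→Construction2: 20 truckloads
  Q2→Construction2: 30 truckloads
  Q3→Construction1: 10 truckloads
Optimal cost = €420.
Saving = 440 − 420 = €20.

20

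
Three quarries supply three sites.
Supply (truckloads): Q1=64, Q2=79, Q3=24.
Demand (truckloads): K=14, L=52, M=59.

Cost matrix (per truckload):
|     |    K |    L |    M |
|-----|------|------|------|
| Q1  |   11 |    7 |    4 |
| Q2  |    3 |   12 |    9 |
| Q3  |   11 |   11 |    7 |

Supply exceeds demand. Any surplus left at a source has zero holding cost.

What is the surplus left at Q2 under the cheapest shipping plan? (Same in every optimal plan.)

42

An optimal plan:
  Q1→L: 52 × 7 = 364
  Q1→M: 12 × 4 = 48
  Q2→K: 14 × 3 = 42
  Q2→M: 23 × 9 = 207
  Q3→M: 24 × 7 = 168
Total cost = 829.
Q2 ships 37 of its 79, leaving 42.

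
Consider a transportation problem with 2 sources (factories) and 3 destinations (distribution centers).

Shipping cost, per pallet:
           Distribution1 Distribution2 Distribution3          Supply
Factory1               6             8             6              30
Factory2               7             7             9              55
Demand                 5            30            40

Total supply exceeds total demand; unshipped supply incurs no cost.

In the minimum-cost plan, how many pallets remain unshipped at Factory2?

Minimum-cost shipments:
  Factory1->Distribution3: 30 × 6 = 180
  Factory2->Distribution1: 5 × 7 = 35
  Factory2->Distribution2: 30 × 7 = 210
  Factory2->Distribution3: 10 × 9 = 90
Total cost = 515.
Factory2 ships 45 of its 55, leaving 10.

10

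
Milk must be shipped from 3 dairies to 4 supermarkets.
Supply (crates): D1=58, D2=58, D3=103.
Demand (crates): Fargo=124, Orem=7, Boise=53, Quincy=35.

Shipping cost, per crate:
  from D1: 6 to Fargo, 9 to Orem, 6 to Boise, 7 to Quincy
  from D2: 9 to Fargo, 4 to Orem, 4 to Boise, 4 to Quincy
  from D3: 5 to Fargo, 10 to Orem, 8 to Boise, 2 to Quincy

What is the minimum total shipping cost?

One minimum-cost allocation:
  D1 to Fargo: 56 × 6 = 336
  D1 to Boise: 2 × 6 = 12
  D2 to Orem: 7 × 4 = 28
  D2 to Boise: 51 × 4 = 204
  D3 to Fargo: 68 × 5 = 340
  D3 to Quincy: 35 × 2 = 70
Total = 336 + 12 + 28 + 204 + 340 + 70 = 990.

990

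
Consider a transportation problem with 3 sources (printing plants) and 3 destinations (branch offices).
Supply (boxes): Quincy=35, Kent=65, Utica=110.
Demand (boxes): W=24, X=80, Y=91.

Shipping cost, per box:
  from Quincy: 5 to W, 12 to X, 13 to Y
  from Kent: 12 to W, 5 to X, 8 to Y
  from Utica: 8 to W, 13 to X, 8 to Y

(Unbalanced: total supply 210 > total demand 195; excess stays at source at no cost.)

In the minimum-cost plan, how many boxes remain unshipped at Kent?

An optimal plan:
  Quincy–W: 24 × 5 = 120
  Quincy–X: 11 × 12 = 132
  Kent–X: 65 × 5 = 325
  Utica–X: 4 × 13 = 52
  Utica–Y: 91 × 8 = 728
Total cost = 1357.
Kent ships 65 of its 65, leaving 0.

0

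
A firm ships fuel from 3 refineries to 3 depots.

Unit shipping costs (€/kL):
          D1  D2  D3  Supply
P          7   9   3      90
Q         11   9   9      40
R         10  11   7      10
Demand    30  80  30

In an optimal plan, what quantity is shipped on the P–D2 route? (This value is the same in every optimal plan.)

Solving gives:
  P to D1: 30 kL
  P to D2: 30 kL
  P to D3: 30 kL
  Q to D2: 40 kL
  R to D2: 10 kL
Total cost = €1040.
So P→D2 carries 30 kL.

30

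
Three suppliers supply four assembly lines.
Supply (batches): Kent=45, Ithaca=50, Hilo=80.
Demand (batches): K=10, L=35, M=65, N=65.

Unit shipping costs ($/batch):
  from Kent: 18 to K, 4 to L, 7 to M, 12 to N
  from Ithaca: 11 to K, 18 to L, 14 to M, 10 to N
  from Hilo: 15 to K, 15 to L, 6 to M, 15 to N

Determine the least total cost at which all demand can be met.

1375

One minimum-cost allocation:
  Kent to L: 35 × $4 = $140
  Kent to N: 10 × $12 = $120
  Ithaca to N: 50 × $10 = $500
  Hilo to K: 10 × $15 = $150
  Hilo to M: 65 × $6 = $390
  Hilo to N: 5 × $15 = $75
Total = 140 + 120 + 500 + 150 + 390 + 75 = $1375.
(Supply check: Kent ships 45; Ithaca ships 50; Hilo ships 80.)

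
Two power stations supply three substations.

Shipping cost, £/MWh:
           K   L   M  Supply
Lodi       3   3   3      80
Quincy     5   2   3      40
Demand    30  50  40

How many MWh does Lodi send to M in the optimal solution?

40

Solving gives:
  Lodi to K: 30 × £3 = £90
  Lodi to L: 10 × £3 = £30
  Lodi to M: 40 × £3 = £120
  Quincy to L: 40 × £2 = £80
Total cost = £320.
So Lodi→M carries 40 MWh.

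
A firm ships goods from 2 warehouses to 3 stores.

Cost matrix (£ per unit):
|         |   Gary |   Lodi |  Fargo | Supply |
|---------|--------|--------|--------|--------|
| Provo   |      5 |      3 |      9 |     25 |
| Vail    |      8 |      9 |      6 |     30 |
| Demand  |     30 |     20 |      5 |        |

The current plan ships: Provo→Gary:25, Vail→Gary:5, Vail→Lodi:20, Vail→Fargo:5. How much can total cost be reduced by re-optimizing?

Current plan cost = 25·5 + 5·8 + 20·9 + 5·6 = £375.
Optimal plan:
  Provo->Gary: 5 × £5 = £25
  Provo->Lodi: 20 × £3 = £60
  Vail->Gary: 25 × £8 = £200
  Vail->Fargo: 5 × £6 = £30
Optimal cost = £315.
Saving = 375 − 315 = £60.

60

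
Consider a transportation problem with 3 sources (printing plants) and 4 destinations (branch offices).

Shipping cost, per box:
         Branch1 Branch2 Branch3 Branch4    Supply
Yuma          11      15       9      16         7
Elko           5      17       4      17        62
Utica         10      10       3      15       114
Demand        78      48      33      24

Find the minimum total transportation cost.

An optimal shipping plan:
  Yuma->Branch4: 7 × 16 = 112
  Elko->Branch1: 62 × 5 = 310
  Utica->Branch1: 16 × 10 = 160
  Utica->Branch2: 48 × 10 = 480
  Utica->Branch3: 33 × 3 = 99
  Utica->Branch4: 17 × 15 = 255
Total = 112 + 310 + 160 + 480 + 99 + 255 = 1416.

1416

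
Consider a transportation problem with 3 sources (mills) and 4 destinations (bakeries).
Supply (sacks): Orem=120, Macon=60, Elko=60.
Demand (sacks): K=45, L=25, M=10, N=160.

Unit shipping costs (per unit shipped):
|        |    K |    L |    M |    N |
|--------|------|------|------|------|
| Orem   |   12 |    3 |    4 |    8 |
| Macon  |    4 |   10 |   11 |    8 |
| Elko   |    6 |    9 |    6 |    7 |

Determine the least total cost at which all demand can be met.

A cheapest plan:
  Orem to L: 25 × 3 = 75
  Orem to M: 10 × 4 = 40
  Orem to N: 85 × 8 = 680
  Macon to K: 45 × 4 = 180
  Macon to N: 15 × 8 = 120
  Elko to N: 60 × 7 = 420
Total = 75 + 40 + 680 + 180 + 120 + 420 = 1515.

1515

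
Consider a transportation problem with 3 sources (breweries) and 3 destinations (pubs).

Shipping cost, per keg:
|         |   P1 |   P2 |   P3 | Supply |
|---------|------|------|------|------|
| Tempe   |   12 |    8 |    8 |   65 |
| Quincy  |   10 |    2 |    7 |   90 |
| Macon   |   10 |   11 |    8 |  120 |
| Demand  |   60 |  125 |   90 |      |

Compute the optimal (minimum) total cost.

A cheapest plan:
  Tempe->P2: 35 kegs
  Tempe->P3: 30 kegs
  Quincy->P2: 90 kegs
  Macon->P1: 60 kegs
  Macon->P3: 60 kegs
Total cost = 1780.

1780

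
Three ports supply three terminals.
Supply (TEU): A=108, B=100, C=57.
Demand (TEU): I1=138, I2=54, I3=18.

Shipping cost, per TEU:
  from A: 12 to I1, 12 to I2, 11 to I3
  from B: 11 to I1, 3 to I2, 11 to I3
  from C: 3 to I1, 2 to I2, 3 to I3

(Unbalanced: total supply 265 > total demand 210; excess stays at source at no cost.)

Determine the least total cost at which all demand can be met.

1457

One minimum-cost allocation:
  A to I1: 35 × 12 = 420
  A to I3: 18 × 11 = 198
  B to I1: 46 × 11 = 506
  B to I2: 54 × 3 = 162
  C to I1: 57 × 3 = 171
Total = 420 + 198 + 506 + 162 + 171 = 1457.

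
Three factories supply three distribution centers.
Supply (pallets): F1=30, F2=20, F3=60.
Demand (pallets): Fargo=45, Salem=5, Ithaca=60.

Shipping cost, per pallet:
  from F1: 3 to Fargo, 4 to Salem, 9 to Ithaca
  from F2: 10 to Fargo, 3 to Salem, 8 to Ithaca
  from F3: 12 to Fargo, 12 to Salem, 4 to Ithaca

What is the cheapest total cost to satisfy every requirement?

A cheapest plan:
  F1 to Fargo: 30 pallets
  F2 to Fargo: 15 pallets
  F2 to Salem: 5 pallets
  F3 to Ithaca: 60 pallets
Total cost = 495.
(Supply check: F1 ships 30; F2 ships 20; F3 ships 60.)

495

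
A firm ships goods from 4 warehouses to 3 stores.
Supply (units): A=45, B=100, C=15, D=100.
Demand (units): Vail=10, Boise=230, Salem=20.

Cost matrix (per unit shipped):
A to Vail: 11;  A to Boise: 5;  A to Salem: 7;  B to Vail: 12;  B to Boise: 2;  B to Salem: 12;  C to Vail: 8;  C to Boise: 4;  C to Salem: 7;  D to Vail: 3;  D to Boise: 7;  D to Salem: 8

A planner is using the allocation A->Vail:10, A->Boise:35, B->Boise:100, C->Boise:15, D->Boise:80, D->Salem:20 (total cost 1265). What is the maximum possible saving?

Current plan cost = 10·11 + 35·5 + 100·2 + 15·4 + 80·7 + 20·8 = 1265.
Optimal plan:
  A->Boise: 45 × 5 = 225
  B->Boise: 100 × 2 = 200
  C->Boise: 15 × 4 = 60
  D->Vail: 10 × 3 = 30
  D->Boise: 70 × 7 = 490
  D->Salem: 20 × 8 = 160
Optimal cost = 1165.
Saving = 1265 − 1165 = 100.

100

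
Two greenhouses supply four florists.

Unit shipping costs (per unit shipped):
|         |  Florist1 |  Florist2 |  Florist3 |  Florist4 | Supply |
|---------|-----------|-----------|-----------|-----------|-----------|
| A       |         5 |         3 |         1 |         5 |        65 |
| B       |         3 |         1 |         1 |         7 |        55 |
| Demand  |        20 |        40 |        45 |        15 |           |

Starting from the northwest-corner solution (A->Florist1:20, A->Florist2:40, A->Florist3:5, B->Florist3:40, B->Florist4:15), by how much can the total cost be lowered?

140

Current plan cost = 20·5 + 40·3 + 5·1 + 40·1 + 15·7 = 370.
Optimal plan:
  A–Florist1: 5 × 5 = 25
  A–Florist3: 45 × 1 = 45
  A–Florist4: 15 × 5 = 75
  B–Florist1: 15 × 3 = 45
  B–Florist2: 40 × 1 = 40
Optimal cost = 230.
Saving = 370 − 230 = 140.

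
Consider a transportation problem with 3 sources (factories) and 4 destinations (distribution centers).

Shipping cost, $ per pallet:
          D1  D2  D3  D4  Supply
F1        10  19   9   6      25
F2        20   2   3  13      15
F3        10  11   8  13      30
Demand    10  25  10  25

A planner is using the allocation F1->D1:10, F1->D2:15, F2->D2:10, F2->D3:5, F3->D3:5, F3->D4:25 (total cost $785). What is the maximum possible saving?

315

Current plan cost = 10·10 + 15·19 + 10·2 + 5·3 + 5·8 + 25·13 = $785.
Optimal plan:
  F1–D4: 25 × $6 = $150
  F2–D2: 15 × $2 = $30
  F3–D1: 10 × $10 = $100
  F3–D2: 10 × $11 = $110
  F3–D3: 10 × $8 = $80
Optimal cost = $470.
Saving = 785 − 470 = $315.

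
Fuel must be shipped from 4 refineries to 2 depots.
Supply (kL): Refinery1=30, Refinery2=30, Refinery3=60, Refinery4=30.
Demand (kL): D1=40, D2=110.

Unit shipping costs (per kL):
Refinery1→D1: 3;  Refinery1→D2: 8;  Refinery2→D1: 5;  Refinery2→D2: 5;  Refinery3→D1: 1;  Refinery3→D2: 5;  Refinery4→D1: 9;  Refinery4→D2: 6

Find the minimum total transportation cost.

A cheapest plan:
  Refinery1->D1: 30 × 3 = 90
  Refinery2->D2: 30 × 5 = 150
  Refinery3->D1: 10 × 1 = 10
  Refinery3->D2: 50 × 5 = 250
  Refinery4->D2: 30 × 6 = 180
Total = 90 + 150 + 10 + 250 + 180 = 680.
(Supply check: Refinery1 ships 30; Refinery2 ships 30; Refinery3 ships 60; Refinery4 ships 30.)

680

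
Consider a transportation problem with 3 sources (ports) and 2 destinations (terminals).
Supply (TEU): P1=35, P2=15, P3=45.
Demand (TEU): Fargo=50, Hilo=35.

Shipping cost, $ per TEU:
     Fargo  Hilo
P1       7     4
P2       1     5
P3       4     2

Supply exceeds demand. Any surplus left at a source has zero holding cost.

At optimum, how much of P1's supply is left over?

10

An optimal plan:
  P1 to Hilo: 25 × $4 = $100
  P2 to Fargo: 15 × $1 = $15
  P3 to Fargo: 35 × $4 = $140
  P3 to Hilo: 10 × $2 = $20
Total cost = $275.
P1 ships 25 of its 35, leaving 10.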